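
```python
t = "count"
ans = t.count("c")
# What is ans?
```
Trace:
  t='count'
  t='count', ans=1

Final answer: 1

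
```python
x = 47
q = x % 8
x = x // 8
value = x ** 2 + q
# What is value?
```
Trace:
  x=47
  x=47, q=7
  x=5, q=7
  x=5, q=7, value=32

Final answer: 32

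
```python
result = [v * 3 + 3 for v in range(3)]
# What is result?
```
Trace:
  v=0
  v=1
  v=2
  result=[3, 6, 9]

Final answer: [3, 6, 9]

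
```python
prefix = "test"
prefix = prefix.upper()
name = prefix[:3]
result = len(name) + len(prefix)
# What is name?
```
Trace:
  prefix='test'
  prefix='TEST'
  prefix='TEST', name='TES'
  prefix='TEST', name='TES', result=7

Final answer: 'TES'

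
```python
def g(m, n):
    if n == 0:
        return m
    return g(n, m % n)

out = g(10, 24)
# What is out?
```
Call trace:
g(m=10, n=24)
  g(m=24, n=10)
    g(m=10, n=4)
      g(m=4, n=2)
        g(m=2, n=0)
        -> return 2
      -> return 2
    -> return 2
  -> return 2
-> return 2

Final answer: 2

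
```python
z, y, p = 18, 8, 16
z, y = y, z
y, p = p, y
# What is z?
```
Trace:
  z=18, y=8, p=16
  z=8, y=18, p=16
  z=8, y=16, p=18

Final answer: 8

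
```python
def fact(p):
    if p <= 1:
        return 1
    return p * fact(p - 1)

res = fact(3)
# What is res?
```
Call trace:
fact(p=3)
  fact(p=2)
    fact(p=1)
    -> return 1
  -> return 2
-> return 6

Final answer: 6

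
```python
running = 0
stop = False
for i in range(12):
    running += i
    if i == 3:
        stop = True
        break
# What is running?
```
Trace:
  running=0
  running=0, stop=False
  running=0, stop=False, i=0
  running=1, stop=False, i=1
  running=3, stop=False, i=2
  running=6, stop=True, i=3

Final answer: 6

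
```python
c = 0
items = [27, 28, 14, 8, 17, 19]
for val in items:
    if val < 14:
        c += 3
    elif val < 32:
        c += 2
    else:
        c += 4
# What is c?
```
Trace:
  c=0
  c=2, val=27
  c=4, val=28
  c=6, val=14
  c=9, val=8
  c=11, val=17
  c=13, val=19

Final answer: 13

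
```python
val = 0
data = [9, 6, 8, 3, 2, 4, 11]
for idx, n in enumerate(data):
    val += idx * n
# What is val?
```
Trace:
  val=0
  val=0, idx=0, n=9
  val=6, idx=1, n=6
  val=22, idx=2, n=8
  val=31, idx=3, n=3
  val=39, idx=4, n=2
  val=59, idx=5, n=4
  val=125, idx=6, n=11

Final answer: 125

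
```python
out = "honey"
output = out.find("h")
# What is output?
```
Trace:
  out='honey'
  out='honey', output=0

Final answer: 0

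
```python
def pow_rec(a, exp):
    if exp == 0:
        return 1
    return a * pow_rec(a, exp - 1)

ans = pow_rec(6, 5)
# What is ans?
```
Call trace:
pow_rec(a=6, exp=5)
  pow_rec(a=6, exp=4)
    pow_rec(a=6, exp=3)
      pow_rec(a=6, exp=2)
        pow_rec(a=6, exp=1)
          pow_rec(a=6, exp=0)
          -> return 1
        -> return 6
      -> return 36
    -> return 216
  -> return 1296
-> return 7776

Final answer: 7776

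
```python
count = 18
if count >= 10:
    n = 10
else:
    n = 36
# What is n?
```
Trace:
  count=18
  count=18, n=10

Final answer: 10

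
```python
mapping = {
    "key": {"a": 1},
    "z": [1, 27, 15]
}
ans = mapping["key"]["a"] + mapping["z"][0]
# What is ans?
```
Trace:
  mapping={'key': {'a': 1}, 'z': [1, 27, 15]}
  mapping={'key': {'a': 1}, 'z': [1, 27, 15]}, ans=2

Final answer: 2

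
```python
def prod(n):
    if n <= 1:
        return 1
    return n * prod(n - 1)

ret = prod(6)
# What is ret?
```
Call trace:
prod(n=6)
  prod(n=5)
    prod(n=4)
      prod(n=3)
        prod(n=2)
          prod(n=1)
          -> return 1
        -> return 2
      -> return 6
    -> return 24
  -> return 120
-> return 720

Final answer: 720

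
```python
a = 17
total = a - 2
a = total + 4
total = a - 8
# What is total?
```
Trace:
  a=17
  a=17, total=15
  a=19, total=15
  a=19, total=11

Final answer: 11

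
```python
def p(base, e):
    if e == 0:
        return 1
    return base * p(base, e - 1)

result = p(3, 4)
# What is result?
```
Call trace:
p(base=3, e=4)
  p(base=3, e=3)
    p(base=3, e=2)
      p(base=3, e=1)
        p(base=3, e=0)
        -> return 1
      -> return 3
    -> return 9
  -> return 27
-> return 81

Final answer: 81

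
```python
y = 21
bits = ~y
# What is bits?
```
Trace:
  y=21
  y=21, bits=-22

Final answer: -22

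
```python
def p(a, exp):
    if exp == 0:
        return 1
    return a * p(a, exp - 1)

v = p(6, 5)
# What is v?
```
Call trace:
p(a=6, exp=5)
  p(a=6, exp=4)
    p(a=6, exp=3)
      p(a=6, exp=2)
        p(a=6, exp=1)
          p(a=6, exp=0)
          -> return 1
        -> return 6
      -> return 36
    -> return 216
  -> return 1296
-> return 7776

Final answer: 7776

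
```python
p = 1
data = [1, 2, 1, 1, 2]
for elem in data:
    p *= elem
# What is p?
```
Trace:
  p=1
  p=1, elem=1
  p=2, elem=2
  p=2, elem=1
  p=2, elem=1
  p=4, elem=2

Final answer: 4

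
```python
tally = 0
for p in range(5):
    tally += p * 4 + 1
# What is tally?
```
Trace:
  tally=0
  tally=1, p=0
  tally=6, p=1
  tally=15, p=2
  tally=28, p=3
  tally=45, p=4

Final answer: 45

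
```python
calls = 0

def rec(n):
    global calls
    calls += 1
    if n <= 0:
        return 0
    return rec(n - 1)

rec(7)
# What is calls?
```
Call trace:
rec(n=7)
  rec(n=6)
    rec(n=5)
      rec(n=4)
        rec(n=3)
          rec(n=2)
            rec(n=1)
              rec(n=0)
              -> return 0
            -> return 0
          -> return 0
        -> return 0
      -> return 0
    -> return 0
  -> return 0
-> return 0

calls is incremented once per call. rec is entered once for each n = 7, 6, 5, 4, 3, 2, 1, 0 (the n <= 0 call returns without recursing), i.e. 7 + 1 calls.
calls = 8

Final answer: 8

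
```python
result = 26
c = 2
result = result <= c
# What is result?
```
Trace:
  result=26
  result=26, c=2
  result=False, c=2

Final answer: False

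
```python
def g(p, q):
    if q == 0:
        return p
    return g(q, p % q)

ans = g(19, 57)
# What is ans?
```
Call trace:
g(p=19, q=57)
  g(p=57, q=19)
    g(p=19, q=0)
    -> return 19
  -> return 19
-> return 19

Final answer: 19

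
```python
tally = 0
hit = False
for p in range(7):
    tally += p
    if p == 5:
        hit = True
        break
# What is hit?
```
Trace:
  tally=0
  tally=0, hit=False
  tally=0, hit=False, p=0
  tally=1, hit=False, p=1
  tally=3, hit=False, p=2
  tally=6, hit=False, p=3
  tally=10, hit=False, p=4
  tally=15, hit=True, p=5

Final answer: True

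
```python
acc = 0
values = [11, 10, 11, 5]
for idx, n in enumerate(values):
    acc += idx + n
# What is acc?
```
Trace:
  acc=0
  acc=11, idx=0, n=11
  acc=22, idx=1, n=10
  acc=35, idx=2, n=11
  acc=43, idx=3, n=5

Final answer: 43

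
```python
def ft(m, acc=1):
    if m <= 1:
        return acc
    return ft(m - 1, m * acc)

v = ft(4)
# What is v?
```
Call trace:
ft(m=4, acc=1)
  ft(m=3, acc=4)
    ft(m=2, acc=12)
      ft(m=1, acc=24)
      -> return 24
    -> return 24
  -> return 24
-> return 24

Final answer: 24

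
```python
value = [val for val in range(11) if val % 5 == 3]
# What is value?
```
Trace:
  val=0
  val=1
  val=2
  val=3
  val=4
  val=5
  val=6
  val=7
  val=8
  val=9
  val=10
  value=[3, 8]

Final answer: [3, 8]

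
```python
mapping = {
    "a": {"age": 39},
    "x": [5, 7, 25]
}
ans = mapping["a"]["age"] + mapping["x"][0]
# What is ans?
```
Trace:
  mapping={'a': {'age': 39}, 'x': [5, 7, 25]}
  mapping={'a': {'age': 39}, 'x': [5, 7, 25]}, ans=44

Final answer: 44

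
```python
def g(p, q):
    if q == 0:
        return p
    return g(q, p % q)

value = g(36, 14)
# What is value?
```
Call trace:
g(p=36, q=14)
  g(p=14, q=8)
    g(p=8, q=6)
      g(p=6, q=2)
        g(p=2, q=0)
        -> return 2
      -> return 2
    -> return 2
  -> return 2
-> return 2

Final answer: 2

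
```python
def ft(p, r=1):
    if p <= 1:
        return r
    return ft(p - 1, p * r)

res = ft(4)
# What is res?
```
Call trace:
ft(p=4, r=1)
  ft(p=3, r=4)
    ft(p=2, r=12)
      ft(p=1, r=24)
      -> return 24
    -> return 24
  -> return 24
-> return 24

Final answer: 24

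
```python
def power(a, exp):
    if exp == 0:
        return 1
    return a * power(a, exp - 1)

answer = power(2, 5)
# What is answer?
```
Call trace:
power(a=2, exp=5)
  power(a=2, exp=4)
    power(a=2, exp=3)
      power(a=2, exp=2)
        power(a=2, exp=1)
          power(a=2, exp=0)
          -> return 1
        -> return 2
      -> return 4
    -> return 8
  -> return 16
-> return 32

Final answer: 32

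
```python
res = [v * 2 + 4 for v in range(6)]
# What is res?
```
Trace:
  v=0
  v=1
  v=2
  v=3
  v=4
  v=5
  res=[4, 6, 8, 10, 12, 14]

Final answer: [4, 6, 8, 10, 12, 14]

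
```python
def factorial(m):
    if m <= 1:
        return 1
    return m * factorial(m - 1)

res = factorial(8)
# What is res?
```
Call trace:
factorial(m=8)
  factorial(m=7)
    factorial(m=6)
      factorial(m=5)
        factorial(m=4)
          factorial(m=3)
            factorial(m=2)
              factorial(m=1)
              -> return 1
            -> return 2
          -> return 6
        -> return 24
      -> return 120
    -> return 720
  -> return 5040
-> return 40320

Final answer: 40320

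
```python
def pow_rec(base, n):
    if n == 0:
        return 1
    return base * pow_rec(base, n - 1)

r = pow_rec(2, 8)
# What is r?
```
Call trace:
pow_rec(base=2, n=8)
  pow_rec(base=2, n=7)
    pow_rec(base=2, n=6)
      pow_rec(base=2, n=5)
        pow_rec(base=2, n=4)
          pow_rec(base=2, n=3)
            pow_rec(base=2, n=2)
              pow_rec(base=2, n=1)
                pow_rec(base=2, n=0)
                -> return 1
              -> return 2
            -> return 4
          -> return 8
        -> return 16
      -> return 32
    -> return 64
  -> return 128
-> return 256

Final answer: 256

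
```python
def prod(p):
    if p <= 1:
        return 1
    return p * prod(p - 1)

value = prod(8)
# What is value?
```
Call trace:
prod(p=8)
  prod(p=7)
    prod(p=6)
      prod(p=5)
        prod(p=4)
          prod(p=3)
            prod(p=2)
              prod(p=1)
              -> return 1
            -> return 2
          -> return 6
        -> return 24
      -> return 120
    -> return 720
  -> return 5040
-> return 40320

Final answer: 40320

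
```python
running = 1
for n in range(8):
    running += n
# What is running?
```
Trace:
  running=1
  running=1, n=0
  running=2, n=1
  running=4, n=2
  running=7, n=3
  running=11, n=4
  running=16, n=5
  running=22, n=6
  running=29, n=7

Final answer: 29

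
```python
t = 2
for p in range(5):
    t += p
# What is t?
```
Trace:
  t=2
  t=2, p=0
  t=3, p=1
  t=5, p=2
  t=8, p=3
  t=12, p=4

Final answer: 12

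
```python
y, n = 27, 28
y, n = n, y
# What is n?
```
Trace:
  y=27, n=28
  y=28, n=27

Final answer: 27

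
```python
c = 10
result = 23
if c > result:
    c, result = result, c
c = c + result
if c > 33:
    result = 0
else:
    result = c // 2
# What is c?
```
Trace:
  c=10
  c=10, result=23
  c=10, result=23
  c=33, result=23
  c=33, result=16

Final answer: 33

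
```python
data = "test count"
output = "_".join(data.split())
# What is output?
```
Trace:
  data='test count'
  data='test count', output='test_count'

Final answer: 'test_count'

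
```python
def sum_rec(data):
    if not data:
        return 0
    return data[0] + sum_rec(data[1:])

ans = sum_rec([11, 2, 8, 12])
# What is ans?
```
Call trace:
sum_rec(data=[11, 2, 8, 12])
  sum_rec(data=[2, 8, 12])
    sum_rec(data=[8, 12])
      sum_rec(data=[12])
        sum_rec(data=[])
        -> return 0
      -> return 12
    -> return 20
  -> return 22
-> return 33

Final answer: 33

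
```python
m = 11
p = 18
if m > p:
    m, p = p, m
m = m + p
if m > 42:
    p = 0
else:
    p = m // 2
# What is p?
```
Trace:
  m=11
  m=11, p=18
  m=11, p=18
  m=29, p=18
  m=29, p=14

Final answer: 14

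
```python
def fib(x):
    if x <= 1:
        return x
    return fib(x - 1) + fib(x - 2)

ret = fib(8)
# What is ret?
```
Call trace (a repeated sub-call is expanded the first time; later identical calls just restate its return value):
fib(x=8)
  fib(x=7)
    fib(x=6)
      fib(x=5)
        fib(x=4)
          fib(x=3)
            fib(x=2)
              fib(x=1)
              -> return 1
              fib(x=0)
              -> return 0
            -> return 1
            fib(x=1)
            -> return 1
          -> return 2
          fib(x=2) -> return 1  (same call as traced above)
        -> return 3
        fib(x=3) -> return 2  (same call as traced above)
      -> return 5
      fib(x=4) -> return 3  (same call as traced above)
    -> return 8
    fib(x=5) -> return 5  (same call as traced above)
  -> return 13
  fib(x=6) -> return 8  (same call as traced above)
-> return 21

Final answer: 21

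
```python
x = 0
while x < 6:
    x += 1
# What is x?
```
Trace:
  x=0
  x=1
  x=2
  x=3
  x=4
  x=5
  x=6

Final answer: 6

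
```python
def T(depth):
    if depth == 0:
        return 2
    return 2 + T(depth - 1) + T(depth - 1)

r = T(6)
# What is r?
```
Call trace (a repeated sub-call is expanded the first time; later identical calls just restate its return value):
T(depth=6)
  T(depth=5)
    T(depth=4)
      T(depth=3)
        T(depth=2)
          T(depth=1)
            T(depth=0)
            -> return 2
            T(depth=0)
            -> return 2
          -> return 6
          T(depth=1) -> return 6  (same call as traced above)
        -> return 14
        T(depth=2) -> return 14  (same call as traced above)
      -> return 30
      T(depth=3) -> return 30  (same call as traced above)
    -> return 62
    T(depth=4) -> return 62  (same call as traced above)
  -> return 126
  T(depth=5) -> return 126  (same call as traced above)
-> return 254

Final answer: 254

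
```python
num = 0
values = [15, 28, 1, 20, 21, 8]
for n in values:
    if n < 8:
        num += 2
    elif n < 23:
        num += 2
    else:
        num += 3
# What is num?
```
Trace:
  num=0
  num=2, n=15
  num=5, n=28
  num=7, n=1
  num=9, n=20
  num=11, n=21
  num=13, n=8

Final answer: 13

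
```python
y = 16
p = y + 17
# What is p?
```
Trace:
  y=16
  y=16, p=33

Final answer: 33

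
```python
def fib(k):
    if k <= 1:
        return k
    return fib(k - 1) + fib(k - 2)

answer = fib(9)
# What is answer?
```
Call trace (a repeated sub-call is expanded the first time; later identical calls just restate its return value):
fib(k=9)
  fib(k=8)
    fib(k=7)
      fib(k=6)
        fib(k=5)
          fib(k=4)
            fib(k=3)
              fib(k=2)
                fib(k=1)
                -> return 1
                fib(k=0)
                -> return 0
              -> return 1
              fib(k=1)
              -> return 1
            -> return 2
            fib(k=2) -> return 1  (same call as traced above)
          -> return 3
          fib(k=3) -> return 2  (same call as traced above)
        -> return 5
        fib(k=4) -> return 3  (same call as traced above)
      -> return 8
      fib(k=5) -> return 5  (same call as traced above)
    -> return 13
    fib(k=6) -> return 8  (same call as traced above)
  -> return 21
  fib(k=7) -> return 13  (same call as traced above)
-> return 34

Final answer: 34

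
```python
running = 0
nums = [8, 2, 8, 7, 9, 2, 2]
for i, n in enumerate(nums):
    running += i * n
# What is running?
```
Trace:
  running=0
  running=0, i=0, n=8
  running=2, i=1, n=2
  running=18, i=2, n=8
  running=39, i=3, n=7
  running=75, i=4, n=9
  running=85, i=5, n=2
  running=97, i=6, n=2

Final answer: 97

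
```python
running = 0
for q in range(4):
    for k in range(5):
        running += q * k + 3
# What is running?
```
Trace:
  running=0
  running=3, q=0, k=0
  running=6, q=0, k=1
  running=9, q=0, k=2
  running=12, q=0, k=3
  running=15, q=0, k=4
  running=18, q=1, k=0
  running=22, q=1, k=1
  running=27, q=1, k=2
  running=33, q=1, k=3
  running=40, q=1, k=4
  running=43, q=2, k=0
  running=48, q=2, k=1
  running=55, q=2, k=2
  running=64, q=2, k=3
  running=75, q=2, k=4
  running=78, q=3, k=0
  running=84, q=3, k=1
  running=93, q=3, k=2
  running=105, q=3, k=3
  running=120, q=3, k=4

Final answer: 120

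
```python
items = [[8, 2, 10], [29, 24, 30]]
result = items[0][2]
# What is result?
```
Trace:
  items=[[8, 2, 10], [29, 24, 30]]
  items=[[8, 2, 10], [29, 24, 30]], result=10

Final answer: 10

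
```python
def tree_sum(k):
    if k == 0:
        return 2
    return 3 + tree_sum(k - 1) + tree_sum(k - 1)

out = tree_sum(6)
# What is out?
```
Call trace (a repeated sub-call is expanded the first time; later identical calls just restate its return value):
tree_sum(k=6)
  tree_sum(k=5)
    tree_sum(k=4)
      tree_sum(k=3)
        tree_sum(k=2)
          tree_sum(k=1)
            tree_sum(k=0)
            -> return 2
            tree_sum(k=0)
            -> return 2
          -> return 7
          tree_sum(k=1) -> return 7  (same call as traced above)
        -> return 17
        tree_sum(k=2) -> return 17  (same call as traced above)
      -> return 37
      tree_sum(k=3) -> return 37  (same call as traced above)
    -> return 77
    tree_sum(k=4) -> return 77  (same call as traced above)
  -> return 157
  tree_sum(k=5) -> return 157  (same call as traced above)
-> return 317

Final answer: 317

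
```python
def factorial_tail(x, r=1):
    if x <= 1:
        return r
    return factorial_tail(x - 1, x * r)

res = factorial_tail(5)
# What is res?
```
Call trace:
factorial_tail(x=5, r=1)
  factorial_tail(x=4, r=5)
    factorial_tail(x=3, r=20)
      factorial_tail(x=2, r=60)
        factorial_tail(x=1, r=120)
        -> return 120
      -> return 120
    -> return 120
  -> return 120
-> return 120

Final answer: 120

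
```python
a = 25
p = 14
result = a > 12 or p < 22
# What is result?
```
Trace:
  a=25
  a=25, p=14
  a=25, p=14, result=True

Final answer: True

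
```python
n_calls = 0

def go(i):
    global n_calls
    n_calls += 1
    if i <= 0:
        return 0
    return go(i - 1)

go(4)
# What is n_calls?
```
Call trace:
go(i=4)
  go(i=3)
    go(i=2)
      go(i=1)
        go(i=0)
        -> return 0
      -> return 0
    -> return 0
  -> return 0
-> return 0

n_calls is incremented once per call. go is entered once for each i = 4, 3, 2, 1, 0 (the i <= 0 call returns without recursing), i.e. 4 + 1 calls.
n_calls = 5

Final answer: 5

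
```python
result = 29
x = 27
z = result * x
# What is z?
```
Trace:
  result=29
  result=29, x=27
  result=29, x=27, z=783

Final answer: 783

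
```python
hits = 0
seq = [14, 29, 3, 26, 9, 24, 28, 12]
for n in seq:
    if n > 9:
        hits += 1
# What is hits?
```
Trace:
  hits=0
  hits=1, n=14
  hits=2, n=29
  hits=2, n=3
  hits=3, n=26
  hits=3, n=9
  hits=4, n=24
  hits=5, n=28
  hits=6, n=12

Final answer: 6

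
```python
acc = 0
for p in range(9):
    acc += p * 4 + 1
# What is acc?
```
Trace:
  acc=0
  acc=1, p=0
  acc=6, p=1
  acc=15, p=2
  acc=28, p=3
  acc=45, p=4
  acc=66, p=5
  acc=91, p=6
  acc=120, p=7
  acc=153, p=8

Final answer: 153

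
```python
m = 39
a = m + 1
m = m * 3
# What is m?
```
Trace:
  m=39
  m=39, a=40
  m=117, a=40

Final answer: 117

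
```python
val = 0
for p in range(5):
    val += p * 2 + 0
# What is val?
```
Trace:
  val=0
  val=0, p=0
  val=2, p=1
  val=6, p=2
  val=12, p=3
  val=20, p=4

Final answer: 20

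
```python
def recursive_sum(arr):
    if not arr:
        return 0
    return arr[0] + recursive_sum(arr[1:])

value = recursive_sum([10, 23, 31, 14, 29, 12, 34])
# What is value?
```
Call trace:
recursive_sum(arr=[10, 23, 31, 14, 29, 12, 34])
  recursive_sum(arr=[23, 31, 14, 29, 12, 34])
    recursive_sum(arr=[31, 14, 29, 12, 34])
      recursive_sum(arr=[14, 29, 12, 34])
        recursive_sum(arr=[29, 12, 34])
          recursive_sum(arr=[12, 34])
            recursive_sum(arr=[34])
              recursive_sum(arr=[])
              -> return 0
            -> return 34
          -> return 46
        -> return 75
      -> return 89
    -> return 120
  -> return 143
-> return 153

Final answer: 153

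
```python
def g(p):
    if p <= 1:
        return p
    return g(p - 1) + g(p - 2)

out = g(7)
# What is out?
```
Call trace (a repeated sub-call is expanded the first time; later identical calls just restate its return value):
g(p=7)
  g(p=6)
    g(p=5)
      g(p=4)
        g(p=3)
          g(p=2)
            g(p=1)
            -> return 1
            g(p=0)
            -> return 0
          -> return 1
          g(p=1)
          -> return 1
        -> return 2
        g(p=2) -> return 1  (same call as traced above)
      -> return 3
      g(p=3) -> return 2  (same call as traced above)
    -> return 5
    g(p=4) -> return 3  (same call as traced above)
  -> return 8
  g(p=5) -> return 5  (same call as traced above)
-> return 13

Final answer: 13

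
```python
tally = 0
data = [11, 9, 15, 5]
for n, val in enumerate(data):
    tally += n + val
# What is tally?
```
Trace:
  tally=0
  tally=11, n=0, val=11
  tally=21, n=1, val=9
  tally=38, n=2, val=15
  tally=46, n=3, val=5

Final answer: 46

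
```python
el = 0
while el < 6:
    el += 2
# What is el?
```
Trace:
  el=0
  el=2
  el=4
  el=6

Final answer: 6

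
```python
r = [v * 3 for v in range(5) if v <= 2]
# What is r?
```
Trace:
  v=0
  v=1
  v=2
  v=3
  v=4
  r=[0, 3, 6]

Final answer: [0, 3, 6]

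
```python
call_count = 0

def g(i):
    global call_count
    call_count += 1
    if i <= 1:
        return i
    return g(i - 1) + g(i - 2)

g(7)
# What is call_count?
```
Call trace (a repeated sub-call is expanded the first time; later identical calls just restate its return value):
g(i=7)
  g(i=6)
    g(i=5)
      g(i=4)
        g(i=3)
          g(i=2)
            g(i=1)
            -> return 1
            g(i=0)
            -> return 0
          -> return 1
          g(i=1)
          -> return 1
        -> return 2
        g(i=2) -> return 1  (same call as traced above)
      -> return 3
      g(i=3) -> return 2  (same call as traced above)
    -> return 5
    g(i=4) -> return 3  (same call as traced above)
  -> return 8
  g(i=5) -> return 5  (same call as traced above)
-> return 13

call_count is incremented once per call, so count the calls in each subtree. Let C(i) = number of calls made by g(i).
C(0) = C(1) = 1 (base case, no recursion); C(i) = 1 + C(i - 1) + C(i - 2) otherwise.
C(2) = 1 + C(1) + C(0) = 1 + 1 + 1 = 3
C(3) = 1 + C(2) + C(1) = 1 + 3 + 1 = 5
C(4) = 1 + C(3) + C(2) = 1 + 5 + 3 = 9
C(5) = 1 + C(4) + C(3) = 1 + 9 + 5 = 15
C(6) = 1 + C(5) + C(4) = 1 + 15 + 9 = 25
C(7) = 1 + C(6) + C(5) = 1 + 25 + 15 = 41
call_count = C(7) = 41

Final answer: 41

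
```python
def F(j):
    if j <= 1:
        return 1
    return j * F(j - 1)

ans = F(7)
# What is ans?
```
Call trace:
F(j=7)
  F(j=6)
    F(j=5)
      F(j=4)
        F(j=3)
          F(j=2)
            F(j=1)
            -> return 1
          -> return 2
        -> return 6
      -> return 24
    -> return 120
  -> return 720
-> return 5040

Final answer: 5040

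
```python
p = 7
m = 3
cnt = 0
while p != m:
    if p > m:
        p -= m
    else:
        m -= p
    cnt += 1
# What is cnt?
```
Trace:
  p=7
  p=7, m=3
  p=7, m=3, cnt=0
  p=4, m=3, cnt=1
  p=1, m=3, cnt=2
  p=1, m=2, cnt=3
  p=1, m=1, cnt=4

Final answer: 4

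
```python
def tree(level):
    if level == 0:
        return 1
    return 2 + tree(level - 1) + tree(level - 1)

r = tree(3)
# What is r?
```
Call trace (a repeated sub-call is expanded the first time; later identical calls just restate its return value):
tree(level=3)
  tree(level=2)
    tree(level=1)
      tree(level=0)
      -> return 1
      tree(level=0)
      -> return 1
    -> return 4
    tree(level=1) -> return 4  (same call as traced above)
  -> return 10
  tree(level=2) -> return 10  (same call as traced above)
-> return 22

Final answer: 22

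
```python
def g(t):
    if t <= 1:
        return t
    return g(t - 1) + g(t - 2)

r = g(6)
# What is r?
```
Call trace (a repeated sub-call is expanded the first time; later identical calls just restate its return value):
g(t=6)
  g(t=5)
    g(t=4)
      g(t=3)
        g(t=2)
          g(t=1)
          -> return 1
          g(t=0)
          -> return 0
        -> return 1
        g(t=1)
        -> return 1
      -> return 2
      g(t=2) -> return 1  (same call as traced above)
    -> return 3
    g(t=3) -> return 2  (same call as traced above)
  -> return 5
  g(t=4) -> return 3  (same call as traced above)
-> return 8

Final answer: 8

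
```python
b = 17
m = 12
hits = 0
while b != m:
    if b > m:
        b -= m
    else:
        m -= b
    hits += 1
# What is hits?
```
Trace:
  b=17
  b=17, m=12
  b=17, m=12, hits=0
  b=5, m=12, hits=1
  b=5, m=7, hits=2
  b=5, m=2, hits=3
  b=3, m=2, hits=4
  b=1, m=2, hits=5
  b=1, m=1, hits=6

Final answer: 6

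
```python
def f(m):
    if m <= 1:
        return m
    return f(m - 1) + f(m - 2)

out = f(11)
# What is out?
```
Call trace (a repeated sub-call is expanded the first time; later identical calls just restate its return value):
f(m=11)
  f(m=10)
    f(m=9)
      f(m=8)
        f(m=7)
          f(m=6)
            f(m=5)
              f(m=4)
                f(m=3)
                  f(m=2)
                    f(m=1)
                    -> return 1
                    f(m=0)
                    -> return 0
                  -> return 1
                  f(m=1)
                  -> return 1
                -> return 2
                f(m=2) -> return 1  (same call as traced above)
              -> return 3
              f(m=3) -> return 2  (same call as traced above)
            -> return 5
            f(m=4) -> return 3  (same call as traced above)
          -> return 8
          f(m=5) -> return 5  (same call as traced above)
        -> return 13
        f(m=6) -> return 8  (same call as traced above)
      -> return 21
      f(m=7) -> return 13  (same call as traced above)
    -> return 34
    f(m=8) -> return 21  (same call as traced above)
  -> return 55
  f(m=9) -> return 34  (same call as traced above)
-> return 89

Final answer: 89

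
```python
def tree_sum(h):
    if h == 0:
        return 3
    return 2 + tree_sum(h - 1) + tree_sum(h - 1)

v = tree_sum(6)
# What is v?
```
Call trace (a repeated sub-call is expanded the first time; later identical calls just restate its return value):
tree_sum(h=6)
  tree_sum(h=5)
    tree_sum(h=4)
      tree_sum(h=3)
        tree_sum(h=2)
          tree_sum(h=1)
            tree_sum(h=0)
            -> return 3
            tree_sum(h=0)
            -> return 3
          -> return 8
          tree_sum(h=1) -> return 8  (same call as traced above)
        -> return 18
        tree_sum(h=2) -> return 18  (same call as traced above)
      -> return 38
      tree_sum(h=3) -> return 38  (same call as traced above)
    -> return 78
    tree_sum(h=4) -> return 78  (same call as traced above)
  -> return 158
  tree_sum(h=5) -> return 158  (same call as traced above)
-> return 318

Final answer: 318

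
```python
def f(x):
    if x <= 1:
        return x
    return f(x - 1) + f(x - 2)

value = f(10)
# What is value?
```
Call trace (a repeated sub-call is expanded the first time; later identical calls just restate its return value):
f(x=10)
  f(x=9)
    f(x=8)
      f(x=7)
        f(x=6)
          f(x=5)
            f(x=4)
              f(x=3)
                f(x=2)
                  f(x=1)
                  -> return 1
                  f(x=0)
                  -> return 0
                -> return 1
                f(x=1)
                -> return 1
              -> return 2
              f(x=2) -> return 1  (same call as traced above)
            -> return 3
            f(x=3) -> return 2  (same call as traced above)
          -> return 5
          f(x=4) -> return 3  (same call as traced above)
        -> return 8
        f(x=5) -> return 5  (same call as traced above)
      -> return 13
      f(x=6) -> return 8  (same call as traced above)
    -> return 21
    f(x=7) -> return 13  (same call as traced above)
  -> return 34
  f(x=8) -> return 21  (same call as traced above)
-> return 55

Final answer: 55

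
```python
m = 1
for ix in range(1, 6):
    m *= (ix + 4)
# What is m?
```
Trace:
  m=1
  m=5, ix=1
  m=30, ix=2
  m=210, ix=3
  m=1680, ix=4
  m=15120, ix=5

Final answer: 15120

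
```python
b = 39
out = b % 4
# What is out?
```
Trace:
  b=39
  b=39, out=3

Final answer: 3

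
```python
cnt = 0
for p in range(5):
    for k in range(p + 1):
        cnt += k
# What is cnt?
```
Trace:
  cnt=0
  cnt=0, p=0, k=0
  cnt=0, p=1, k=0
  cnt=1, p=1, k=1
  cnt=1, p=2, k=0
  cnt=2, p=2, k=1
  cnt=4, p=2, k=2
  cnt=4, p=3, k=0
  cnt=5, p=3, k=1
  cnt=7, p=3, k=2
  cnt=10, p=3, k=3
  cnt=10, p=4, k=0
  cnt=11, p=4, k=1
  cnt=13, p=4, k=2
  cnt=16, p=4, k=3
  cnt=20, p=4, k=4

Final answer: 20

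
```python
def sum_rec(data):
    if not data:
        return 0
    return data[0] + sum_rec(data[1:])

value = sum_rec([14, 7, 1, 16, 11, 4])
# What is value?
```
Call trace:
sum_rec(data=[14, 7, 1, 16, 11, 4])
  sum_rec(data=[7, 1, 16, 11, 4])
    sum_rec(data=[1, 16, 11, 4])
      sum_rec(data=[16, 11, 4])
        sum_rec(data=[11, 4])
          sum_rec(data=[4])
            sum_rec(data=[])
            -> return 0
          -> return 4
        -> return 15
      -> return 31
    -> return 32
  -> return 39
-> return 53

Final answer: 53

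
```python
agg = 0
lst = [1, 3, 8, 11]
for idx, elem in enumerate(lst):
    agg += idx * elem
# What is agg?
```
Trace:
  agg=0
  agg=0, idx=0, elem=1
  agg=3, idx=1, elem=3
  agg=19, idx=2, elem=8
  agg=52, idx=3, elem=11

Final answer: 52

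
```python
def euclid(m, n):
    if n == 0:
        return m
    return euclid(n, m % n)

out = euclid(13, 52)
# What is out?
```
Call trace:
euclid(m=13, n=52)
  euclid(m=52, n=13)
    euclid(m=13, n=0)
    -> return 13
  -> return 13
-> return 13

Final answer: 13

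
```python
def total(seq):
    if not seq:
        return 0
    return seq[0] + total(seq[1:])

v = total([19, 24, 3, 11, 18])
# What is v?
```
Call trace:
total(seq=[19, 24, 3, 11, 18])
  total(seq=[24, 3, 11, 18])
    total(seq=[3, 11, 18])
      total(seq=[11, 18])
        total(seq=[18])
          total(seq=[])
          -> return 0
        -> return 18
      -> return 29
    -> return 32
  -> return 56
-> return 75

Final answer: 75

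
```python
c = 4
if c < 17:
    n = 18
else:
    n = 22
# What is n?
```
Trace:
  c=4
  c=4, n=18

Final answer: 18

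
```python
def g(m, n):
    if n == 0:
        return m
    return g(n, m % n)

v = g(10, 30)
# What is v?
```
Call trace:
g(m=10, n=30)
  g(m=30, n=10)
    g(m=10, n=0)
    -> return 10
  -> return 10
-> return 10

Final answer: 10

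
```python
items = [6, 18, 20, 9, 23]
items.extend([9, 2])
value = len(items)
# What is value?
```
Trace:
  items=[6, 18, 20, 9, 23]
  items=[6, 18, 20, 9, 23, 9, 2]
  items=[6, 18, 20, 9, 23, 9, 2], value=7

Final answer: 7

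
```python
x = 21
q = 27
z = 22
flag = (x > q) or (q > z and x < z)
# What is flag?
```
Trace:
  x=21
  x=21, q=27
  x=21, q=27, z=22
  x=21, q=27, z=22, flag=True

Final answer: True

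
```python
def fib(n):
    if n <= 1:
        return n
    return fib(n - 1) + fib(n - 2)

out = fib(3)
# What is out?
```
Call trace:
fib(n=3)
  fib(n=2)
    fib(n=1)
    -> return 1
    fib(n=0)
    -> return 0
  -> return 1
  fib(n=1)
  -> return 1
-> return 2

Final answer: 2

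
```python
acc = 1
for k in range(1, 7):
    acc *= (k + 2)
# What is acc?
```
Trace:
  acc=1
  acc=3, k=1
  acc=12, k=2
  acc=60, k=3
  acc=360, k=4
  acc=2520, k=5
  acc=20160, k=6

Final answer: 20160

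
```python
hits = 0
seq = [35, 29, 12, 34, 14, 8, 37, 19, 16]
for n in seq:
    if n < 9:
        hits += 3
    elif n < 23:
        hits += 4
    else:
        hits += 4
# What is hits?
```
Trace:
  hits=0
  hits=4, n=35
  hits=8, n=29
  hits=12, n=12
  hits=16, n=34
  hits=20, n=14
  hits=23, n=8
  hits=27, n=37
  hits=31, n=19
  hits=35, n=16

Final answer: 35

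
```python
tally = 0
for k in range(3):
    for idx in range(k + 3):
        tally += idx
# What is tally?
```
Trace:
  tally=0
  tally=0, k=0, idx=0
  tally=1, k=0, idx=1
  tally=3, k=0, idx=2
  tally=3, k=1, idx=0
  tally=4, k=1, idx=1
  tally=6, k=1, idx=2
  tally=9, k=1, idx=3
  tally=9, k=2, idx=0
  tally=10, k=2, idx=1
  tally=12, k=2, idx=2
  tally=15, k=2, idx=3
  tally=19, k=2, idx=4

Final answer: 19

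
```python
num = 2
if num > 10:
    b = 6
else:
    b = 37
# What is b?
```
Trace:
  num=2
  num=2, b=37

Final answer: 37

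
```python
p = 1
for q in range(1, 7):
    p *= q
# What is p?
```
Trace:
  p=1
  p=1, q=1
  p=2, q=2
  p=6, q=3
  p=24, q=4
  p=120, q=5
  p=720, q=6

Final answer: 720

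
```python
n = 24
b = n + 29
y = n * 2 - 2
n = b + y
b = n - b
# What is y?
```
Trace:
  n=24
  n=24, b=53
  n=24, b=53, y=46
  n=99, b=53, y=46
  n=99, b=46, y=46

Final answer: 46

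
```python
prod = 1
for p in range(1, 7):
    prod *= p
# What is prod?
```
Trace:
  prod=1
  prod=1, p=1
  prod=2, p=2
  prod=6, p=3
  prod=24, p=4
  prod=120, p=5
  prod=720, p=6

Final answer: 720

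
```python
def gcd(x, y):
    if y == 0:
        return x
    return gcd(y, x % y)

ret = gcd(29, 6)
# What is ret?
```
Call trace:
gcd(x=29, y=6)
  gcd(x=6, y=5)
    gcd(x=5, y=1)
      gcd(x=1, y=0)
      -> return 1
    -> return 1
  -> return 1
-> return 1

Final answer: 1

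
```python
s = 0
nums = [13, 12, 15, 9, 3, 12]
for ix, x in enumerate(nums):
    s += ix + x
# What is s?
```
Trace:
  s=0
  s=13, ix=0, x=13
  s=26, ix=1, x=12
  s=43, ix=2, x=15
  s=55, ix=3, x=9
  s=62, ix=4, x=3
  s=79, ix=5, x=12

Final answer: 79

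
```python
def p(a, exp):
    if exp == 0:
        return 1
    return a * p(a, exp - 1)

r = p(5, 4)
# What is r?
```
Call trace:
p(a=5, exp=4)
  p(a=5, exp=3)
    p(a=5, exp=2)
      p(a=5, exp=1)
        p(a=5, exp=0)
        -> return 1
      -> return 5
    -> return 25
  -> return 125
-> return 625

Final answer: 625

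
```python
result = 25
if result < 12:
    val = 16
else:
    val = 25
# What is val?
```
Trace:
  result=25
  result=25, val=25

Final answer: 25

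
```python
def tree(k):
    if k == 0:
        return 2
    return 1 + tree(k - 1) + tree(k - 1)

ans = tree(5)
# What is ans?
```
Call trace (a repeated sub-call is expanded the first time; later identical calls just restate its return value):
tree(k=5)
  tree(k=4)
    tree(k=3)
      tree(k=2)
        tree(k=1)
          tree(k=0)
          -> return 2
          tree(k=0)
          -> return 2
        -> return 5
        tree(k=1) -> return 5  (same call as traced above)
      -> return 11
      tree(k=2) -> return 11  (same call as traced above)
    -> return 23
    tree(k=3) -> return 23  (same call as traced above)
  -> return 47
  tree(k=4) -> return 47  (same call as traced above)
-> return 95

Final answer: 95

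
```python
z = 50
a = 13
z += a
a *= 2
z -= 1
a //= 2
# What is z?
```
Trace:
  z=50
  z=50, a=13
  z=63, a=13
  z=63, a=26
  z=62, a=26
  z=62, a=13

Final answer: 62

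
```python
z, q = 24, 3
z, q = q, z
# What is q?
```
Trace:
  z=24, q=3
  z=3, q=24

Final answer: 24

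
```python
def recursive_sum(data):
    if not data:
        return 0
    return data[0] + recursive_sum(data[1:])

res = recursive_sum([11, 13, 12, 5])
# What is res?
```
Call trace:
recursive_sum(data=[11, 13, 12, 5])
  recursive_sum(data=[13, 12, 5])
    recursive_sum(data=[12, 5])
      recursive_sum(data=[5])
        recursive_sum(data=[])
        -> return 0
      -> return 5
    -> return 17
  -> return 30
-> return 41

Final answer: 41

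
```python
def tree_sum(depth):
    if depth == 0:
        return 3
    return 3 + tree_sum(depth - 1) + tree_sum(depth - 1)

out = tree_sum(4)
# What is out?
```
Call trace (a repeated sub-call is expanded the first time; later identical calls just restate its return value):
tree_sum(depth=4)
  tree_sum(depth=3)
    tree_sum(depth=2)
      tree_sum(depth=1)
        tree_sum(depth=0)
        -> return 3
        tree_sum(depth=0)
        -> return 3
      -> return 9
      tree_sum(depth=1) -> return 9  (same call as traced above)
    -> return 21
    tree_sum(depth=2) -> return 21  (same call as traced above)
  -> return 45
  tree_sum(depth=3) -> return 45  (same call as traced above)
-> return 93

Final answer: 93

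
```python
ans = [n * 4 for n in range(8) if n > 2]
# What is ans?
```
Trace:
  n=0
  n=1
  n=2
  n=3
  n=4
  n=5
  n=6
  n=7
  ans=[12, 16, 20, 24, 28]

Final answer: [12, 16, 20, 24, 28]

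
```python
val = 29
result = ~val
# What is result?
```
Trace:
  val=29
  val=29, result=-30

Final answer: -30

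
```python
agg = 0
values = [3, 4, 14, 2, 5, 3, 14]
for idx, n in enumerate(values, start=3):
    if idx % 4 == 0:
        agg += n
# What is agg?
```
Trace:
  agg=0
  agg=0, idx=3, n=3
  agg=4, idx=4, n=4
  agg=4, idx=5, n=14
  agg=4, idx=6, n=2
  agg=4, idx=7, n=5
  agg=7, idx=8, n=3
  agg=7, idx=9, n=14

Final answer: 7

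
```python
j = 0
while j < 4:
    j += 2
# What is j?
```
Trace:
  j=0
  j=2
  j=4

Final answer: 4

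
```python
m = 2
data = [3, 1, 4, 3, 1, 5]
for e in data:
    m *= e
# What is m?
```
Trace:
  m=2
  m=6, e=3
  m=6, e=1
  m=24, e=4
  m=72, e=3
  m=72, e=1
  m=360, e=5

Final answer: 360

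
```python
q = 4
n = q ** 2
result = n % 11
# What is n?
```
Trace:
  q=4
  q=4, n=16
  q=4, n=16, result=5

Final answer: 16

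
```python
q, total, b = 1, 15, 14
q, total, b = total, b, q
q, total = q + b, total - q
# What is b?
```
Trace:
  q=1, total=15, b=14
  q=15, total=14, b=1
  q=16, total=-1, b=1

Final answer: 1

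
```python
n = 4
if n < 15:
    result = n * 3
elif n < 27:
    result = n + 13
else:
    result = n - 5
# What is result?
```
Trace:
  n=4
  n=4, result=12

Final answer: 12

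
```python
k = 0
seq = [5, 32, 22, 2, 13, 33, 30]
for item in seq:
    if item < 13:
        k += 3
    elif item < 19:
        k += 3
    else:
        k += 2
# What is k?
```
Trace:
  k=0
  k=3, item=5
  k=5, item=32
  k=7, item=22
  k=10, item=2
  k=13, item=13
  k=15, item=33
  k=17, item=30

Final answer: 17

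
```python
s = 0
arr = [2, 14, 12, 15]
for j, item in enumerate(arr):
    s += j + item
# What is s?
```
Trace:
  s=0
  s=2, j=0, item=2
  s=17, j=1, item=14
  s=31, j=2, item=12
  s=49, j=3, item=15

Final answer: 49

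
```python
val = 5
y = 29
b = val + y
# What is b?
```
Trace:
  val=5
  val=5, y=29
  val=5, y=29, b=34

Final answer: 34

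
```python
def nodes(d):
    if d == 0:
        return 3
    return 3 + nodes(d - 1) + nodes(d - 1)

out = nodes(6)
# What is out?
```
Call trace (a repeated sub-call is expanded the first time; later identical calls just restate its return value):
nodes(d=6)
  nodes(d=5)
    nodes(d=4)
      nodes(d=3)
        nodes(d=2)
          nodes(d=1)
            nodes(d=0)
            -> return 3
            nodes(d=0)
            -> return 3
          -> return 9
          nodes(d=1) -> return 9  (same call as traced above)
        -> return 21
        nodes(d=2) -> return 21  (same call as traced above)
      -> return 45
      nodes(d=3) -> return 45  (same call as traced above)
    -> return 93
    nodes(d=4) -> return 93  (same call as traced above)
  -> return 189
  nodes(d=5) -> return 189  (same call as traced above)
-> return 381

Final answer: 381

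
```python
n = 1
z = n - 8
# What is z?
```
Trace:
  n=1
  n=1, z=-7

Final answer: -7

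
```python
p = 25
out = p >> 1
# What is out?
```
Trace:
  p=25
  p=25, out=12

Final answer: 12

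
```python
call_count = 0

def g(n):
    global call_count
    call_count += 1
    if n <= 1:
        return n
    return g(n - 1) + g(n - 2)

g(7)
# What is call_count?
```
Call trace (a repeated sub-call is expanded the first time; later identical calls just restate its return value):
g(n=7)
  g(n=6)
    g(n=5)
      g(n=4)
        g(n=3)
          g(n=2)
            g(n=1)
            -> return 1
            g(n=0)
            -> return 0
          -> return 1
          g(n=1)
          -> return 1
        -> return 2
        g(n=2) -> return 1  (same call as traced above)
      -> return 3
      g(n=3) -> return 2  (same call as traced above)
    -> return 5
    g(n=4) -> return 3  (same call as traced above)
  -> return 8
  g(n=5) -> return 5  (same call as traced above)
-> return 13

call_count is incremented once per call, so count the calls in each subtree. Let C(n) = number of calls made by g(n).
C(0) = C(1) = 1 (base case, no recursion); C(n) = 1 + C(n - 1) + C(n - 2) otherwise.
C(2) = 1 + C(1) + C(0) = 1 + 1 + 1 = 3
C(3) = 1 + C(2) + C(1) = 1 + 3 + 1 = 5
C(4) = 1 + C(3) + C(2) = 1 + 5 + 3 = 9
C(5) = 1 + C(4) + C(3) = 1 + 9 + 5 = 15
C(6) = 1 + C(5) + C(4) = 1 + 15 + 9 = 25
C(7) = 1 + C(6) + C(5) = 1 + 25 + 15 = 41
call_count = C(7) = 41

Final answer: 41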